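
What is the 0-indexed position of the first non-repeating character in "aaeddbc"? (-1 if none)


Input: aaeddbc
Character frequencies:
  'a': 2
  'b': 1
  'c': 1
  'd': 2
  'e': 1
Scanning left to right for freq == 1:
  Position 0 ('a'): freq=2, skip
  Position 1 ('a'): freq=2, skip
  Position 2 ('e'): unique! => answer = 2

2


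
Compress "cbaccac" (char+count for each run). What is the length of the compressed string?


Input: cbaccac
Runs:
  'c' x 1 => "c1"
  'b' x 1 => "b1"
  'a' x 1 => "a1"
  'c' x 2 => "c2"
  'a' x 1 => "a1"
  'c' x 1 => "c1"
Compressed: "c1b1a1c2a1c1"
Compressed length: 12

12


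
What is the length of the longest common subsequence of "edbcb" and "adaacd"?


LCS of "edbcb" and "adaacd"
DP table:
           a    d    a    a    c    d
      0    0    0    0    0    0    0
  e   0    0    0    0    0    0    0
  d   0    0    1    1    1    1    1
  b   0    0    1    1    1    1    1
  c   0    0    1    1    1    2    2
  b   0    0    1    1    1    2    2
LCS length = dp[5][6] = 2

2


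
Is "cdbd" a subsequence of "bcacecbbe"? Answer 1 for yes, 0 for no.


Check if "cdbd" is a subsequence of "bcacecbbe"
Greedy scan:
  Position 0 ('b'): no match needed
  Position 1 ('c'): matches sub[0] = 'c'
  Position 2 ('a'): no match needed
  Position 3 ('c'): no match needed
  Position 4 ('e'): no match needed
  Position 5 ('c'): no match needed
  Position 6 ('b'): no match needed
  Position 7 ('b'): no match needed
  Position 8 ('e'): no match needed
Only matched 1/4 characters => not a subsequence

0


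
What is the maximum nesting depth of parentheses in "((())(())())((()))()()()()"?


Input: "((())(())())((()))()()()()"
Tracking depth:
  Position 0 '(': depth becomes 1
  Position 1 '(': depth becomes 2
  Position 2 '(': depth becomes 3
  Position 3 ')': depth becomes 2
  Position 4 ')': depth becomes 1
  Position 5 '(': depth becomes 2
  Position 6 '(': depth becomes 3
  Position 7 ')': depth becomes 2
  Position 8 ')': depth becomes 1
  Position 9 '(': depth becomes 2
  Position 10 ')': depth becomes 1
  Position 11 ')': depth becomes 0
  Position 12 '(': depth becomes 1
  Position 13 '(': depth becomes 2
  Position 14 '(': depth becomes 3
  Position 15 ')': depth becomes 2
  Position 16 ')': depth becomes 1
  Position 17 ')': depth becomes 0
  Position 18 '(': depth becomes 1
  Position 19 ')': depth becomes 0
  Position 20 '(': depth becomes 1
  Position 21 ')': depth becomes 0
  Position 22 '(': depth becomes 1
  Position 23 ')': depth becomes 0
  Position 24 '(': depth becomes 1
  Position 25 ')': depth becomes 0
Maximum depth reached: 3

3


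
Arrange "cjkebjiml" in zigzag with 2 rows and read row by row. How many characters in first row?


Zigzag "cjkebjiml" into 2 rows:
Placing characters:
  'c' => row 0
  'j' => row 1
  'k' => row 0
  'e' => row 1
  'b' => row 0
  'j' => row 1
  'i' => row 0
  'm' => row 1
  'l' => row 0
Rows:
  Row 0: "ckbil"
  Row 1: "jejm"
First row length: 5

5


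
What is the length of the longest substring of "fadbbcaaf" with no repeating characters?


Input: "fadbbcaaf"
Sliding window (track last position of each char):
  Position 0 ('f'): window [0,0] length 1 -- new best
  Position 1 ('a'): window [0,1] length 2 -- new best
  Position 2 ('d'): window [0,2] length 3 -- new best
  Position 3 ('b'): window [0,3] length 4 -- new best
  Position 4 ('b'): repeat (last at 3), move window start to 4
  Position 4 ('b'): window [4,4] length 1
  Position 5 ('c'): window [4,5] length 2
  Position 6 ('a'): window [4,6] length 3
  Position 7 ('a'): repeat (last at 6), move window start to 7
  Position 7 ('a'): window [7,7] length 1
  Position 8 ('f'): window [7,8] length 2
Longest substring with no repeats: "fadb" with length 4

4


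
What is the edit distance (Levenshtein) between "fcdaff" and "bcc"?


Computing edit distance: "fcdaff" -> "bcc"
DP table:
           b    c    c
      0    1    2    3
  f   1    1    2    3
  c   2    2    1    2
  d   3    3    2    2
  a   4    4    3    3
  f   5    5    4    4
  f   6    6    5    5
Edit distance = dp[6][3] = 5

5


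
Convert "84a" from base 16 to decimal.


Input: "84a" in base 16
Positional expansion:
  Digit '8' (value 8) x 16^2 = 2048
  Digit '4' (value 4) x 16^1 = 64
  Digit 'a' (value 10) x 16^0 = 10
Sum = 2122

2122


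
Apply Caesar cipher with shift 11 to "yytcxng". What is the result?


Caesar cipher: shift "yytcxng" by 11
  'y' (pos 24) + 11 = pos 9 = 'j'
  'y' (pos 24) + 11 = pos 9 = 'j'
  't' (pos 19) + 11 = pos 4 = 'e'
  'c' (pos 2) + 11 = pos 13 = 'n'
  'x' (pos 23) + 11 = pos 8 = 'i'
  'n' (pos 13) + 11 = pos 24 = 'y'
  'g' (pos 6) + 11 = pos 17 = 'r'
Result: jjeniyr

jjeniyr


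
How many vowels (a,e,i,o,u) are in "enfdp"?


Input: enfdp
Checking each character:
  'e' at position 0: vowel (running total: 1)
  'n' at position 1: consonant
  'f' at position 2: consonant
  'd' at position 3: consonant
  'p' at position 4: consonant
Total vowels: 1

1


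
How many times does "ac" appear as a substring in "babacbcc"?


Searching for "ac" in "babacbcc"
Scanning each position:
  Position 0: "ba" => no
  Position 1: "ab" => no
  Position 2: "ba" => no
  Position 3: "ac" => MATCH
  Position 4: "cb" => no
  Position 5: "bc" => no
  Position 6: "cc" => no
Total occurrences: 1

1


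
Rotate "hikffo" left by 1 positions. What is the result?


Input: "hikffo", rotate left by 1
First 1 characters: "h"
Remaining characters: "ikffo"
Concatenate remaining + first: "ikffo" + "h" = "ikffoh"

ikffoh


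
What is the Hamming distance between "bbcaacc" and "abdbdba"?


Comparing "bbcaacc" and "abdbdba" position by position:
  Position 0: 'b' vs 'a' => differ
  Position 1: 'b' vs 'b' => same
  Position 2: 'c' vs 'd' => differ
  Position 3: 'a' vs 'b' => differ
  Position 4: 'a' vs 'd' => differ
  Position 5: 'c' vs 'b' => differ
  Position 6: 'c' vs 'a' => differ
Total differences (Hamming distance): 6

6


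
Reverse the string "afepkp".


Input: afepkp
Reading characters right to left:
  Position 5: 'p'
  Position 4: 'k'
  Position 3: 'p'
  Position 2: 'e'
  Position 1: 'f'
  Position 0: 'a'
Reversed: pkpefa

pkpefa


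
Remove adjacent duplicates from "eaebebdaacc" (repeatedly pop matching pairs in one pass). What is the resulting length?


Input: eaebebdaacc
Stack-based adjacent duplicate removal:
  Read 'e': push. Stack: e
  Read 'a': push. Stack: ea
  Read 'e': push. Stack: eae
  Read 'b': push. Stack: eaeb
  Read 'e': push. Stack: eaebe
  Read 'b': push. Stack: eaebeb
  Read 'd': push. Stack: eaebebd
  Read 'a': push. Stack: eaebebda
  Read 'a': matches stack top 'a' => pop. Stack: eaebebd
  Read 'c': push. Stack: eaebebdc
  Read 'c': matches stack top 'c' => pop. Stack: eaebebd
Final stack: "eaebebd" (length 7)

7


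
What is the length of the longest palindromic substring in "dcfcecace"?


Input: "dcfcecace"
Checking substrings for palindromes:
  [4:9] "ecace" (len 5) => palindrome
  [1:4] "cfc" (len 3) => palindrome
  [3:6] "cec" (len 3) => palindrome
  [5:8] "cac" (len 3) => palindrome
Longest palindromic substring: "ecace" with length 5

5


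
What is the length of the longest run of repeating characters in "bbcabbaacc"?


Input: "bbcabbaacc"
Scanning for longest run:
  Position 1 ('b'): continues run of 'b', length=2
  Position 2 ('c'): new char, reset run to 1
  Position 3 ('a'): new char, reset run to 1
  Position 4 ('b'): new char, reset run to 1
  Position 5 ('b'): continues run of 'b', length=2
  Position 6 ('a'): new char, reset run to 1
  Position 7 ('a'): continues run of 'a', length=2
  Position 8 ('c'): new char, reset run to 1
  Position 9 ('c'): continues run of 'c', length=2
Longest run: 'b' with length 2

2


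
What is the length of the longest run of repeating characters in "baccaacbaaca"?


Input: "baccaacbaaca"
Scanning for longest run:
  Position 1 ('a'): new char, reset run to 1
  Position 2 ('c'): new char, reset run to 1
  Position 3 ('c'): continues run of 'c', length=2
  Position 4 ('a'): new char, reset run to 1
  Position 5 ('a'): continues run of 'a', length=2
  Position 6 ('c'): new char, reset run to 1
  Position 7 ('b'): new char, reset run to 1
  Position 8 ('a'): new char, reset run to 1
  Position 9 ('a'): continues run of 'a', length=2
  Position 10 ('c'): new char, reset run to 1
  Position 11 ('a'): new char, reset run to 1
Longest run: 'c' with length 2

2


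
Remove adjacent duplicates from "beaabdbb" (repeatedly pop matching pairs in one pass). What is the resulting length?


Input: beaabdbb
Stack-based adjacent duplicate removal:
  Read 'b': push. Stack: b
  Read 'e': push. Stack: be
  Read 'a': push. Stack: bea
  Read 'a': matches stack top 'a' => pop. Stack: be
  Read 'b': push. Stack: beb
  Read 'd': push. Stack: bebd
  Read 'b': push. Stack: bebdb
  Read 'b': matches stack top 'b' => pop. Stack: bebd
Final stack: "bebd" (length 4)

4


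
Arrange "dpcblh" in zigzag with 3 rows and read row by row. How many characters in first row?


Zigzag "dpcblh" into 3 rows:
Placing characters:
  'd' => row 0
  'p' => row 1
  'c' => row 2
  'b' => row 1
  'l' => row 0
  'h' => row 1
Rows:
  Row 0: "dl"
  Row 1: "pbh"
  Row 2: "c"
First row length: 2

2


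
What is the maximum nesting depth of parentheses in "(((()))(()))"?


Input: "(((()))(()))"
Tracking depth:
  Position 0 '(': depth becomes 1
  Position 1 '(': depth becomes 2
  Position 2 '(': depth becomes 3
  Position 3 '(': depth becomes 4
  Position 4 ')': depth becomes 3
  Position 5 ')': depth becomes 2
  Position 6 ')': depth becomes 1
  Position 7 '(': depth becomes 2
  Position 8 '(': depth becomes 3
  Position 9 ')': depth becomes 2
  Position 10 ')': depth becomes 1
  Position 11 ')': depth becomes 0
Maximum depth reached: 4

4


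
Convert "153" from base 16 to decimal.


Input: "153" in base 16
Positional expansion:
  Digit '1' (value 1) x 16^2 = 256
  Digit '5' (value 5) x 16^1 = 80
  Digit '3' (value 3) x 16^0 = 3
Sum = 339

339


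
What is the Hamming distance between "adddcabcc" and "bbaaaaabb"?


Comparing "adddcabcc" and "bbaaaaabb" position by position:
  Position 0: 'a' vs 'b' => differ
  Position 1: 'd' vs 'b' => differ
  Position 2: 'd' vs 'a' => differ
  Position 3: 'd' vs 'a' => differ
  Position 4: 'c' vs 'a' => differ
  Position 5: 'a' vs 'a' => same
  Position 6: 'b' vs 'a' => differ
  Position 7: 'c' vs 'b' => differ
  Position 8: 'c' vs 'b' => differ
Total differences (Hamming distance): 8

8


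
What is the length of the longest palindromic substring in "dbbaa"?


Input: "dbbaa"
Checking substrings for palindromes:
  [1:3] "bb" (len 2) => palindrome
  [3:5] "aa" (len 2) => palindrome
Longest palindromic substring: "bb" with length 2

2


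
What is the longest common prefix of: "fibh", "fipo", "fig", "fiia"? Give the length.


Words: fibh, fipo, fig, fiia
  Position 0: all 'f' => match
  Position 1: all 'i' => match
  Position 2: ('b', 'p', 'g', 'i') => mismatch, stop
LCP = "fi" (length 2)

2


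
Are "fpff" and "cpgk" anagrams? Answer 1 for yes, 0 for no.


Strings: "fpff", "cpgk"
Sorted first:  fffp
Sorted second: cgkp
Differ at position 0: 'f' vs 'c' => not anagrams

0


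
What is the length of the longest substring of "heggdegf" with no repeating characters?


Input: "heggdegf"
Sliding window (track last position of each char):
  Position 0 ('h'): window [0,0] length 1 -- new best
  Position 1 ('e'): window [0,1] length 2 -- new best
  Position 2 ('g'): window [0,2] length 3 -- new best
  Position 3 ('g'): repeat (last at 2), move window start to 3
  Position 3 ('g'): window [3,3] length 1
  Position 4 ('d'): window [3,4] length 2
  Position 5 ('e'): window [3,5] length 3
  Position 6 ('g'): repeat (last at 3), move window start to 4
  Position 6 ('g'): window [4,6] length 3
  Position 7 ('f'): window [4,7] length 4 -- new best
Longest substring with no repeats: "degf" with length 4

4


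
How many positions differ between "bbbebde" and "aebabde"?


Comparing "bbbebde" and "aebabde" position by position:
  Position 0: 'b' vs 'a' => DIFFER
  Position 1: 'b' vs 'e' => DIFFER
  Position 2: 'b' vs 'b' => same
  Position 3: 'e' vs 'a' => DIFFER
  Position 4: 'b' vs 'b' => same
  Position 5: 'd' vs 'd' => same
  Position 6: 'e' vs 'e' => same
Positions that differ: 3

3


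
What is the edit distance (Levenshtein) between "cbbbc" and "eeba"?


Computing edit distance: "cbbbc" -> "eeba"
DP table:
           e    e    b    a
      0    1    2    3    4
  c   1    1    2    3    4
  b   2    2    2    2    3
  b   3    3    3    2    3
  b   4    4    4    3    3
  c   5    5    5    4    4
Edit distance = dp[5][4] = 4

4


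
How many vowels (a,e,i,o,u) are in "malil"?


Input: malil
Checking each character:
  'm' at position 0: consonant
  'a' at position 1: vowel (running total: 1)
  'l' at position 2: consonant
  'i' at position 3: vowel (running total: 2)
  'l' at position 4: consonant
Total vowels: 2

2


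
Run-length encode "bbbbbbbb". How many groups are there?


Input: bbbbbbbb
Scanning for consecutive runs:
  Group 1: 'b' x 8 (positions 0-7)
Total groups: 1

1


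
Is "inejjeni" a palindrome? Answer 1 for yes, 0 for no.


Input: inejjeni
Reversed: inejjeni
  Compare pos 0 ('i') with pos 7 ('i'): match
  Compare pos 1 ('n') with pos 6 ('n'): match
  Compare pos 2 ('e') with pos 5 ('e'): match
  Compare pos 3 ('j') with pos 4 ('j'): match
Result: palindrome

1


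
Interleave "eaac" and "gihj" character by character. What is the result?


Interleaving "eaac" and "gihj":
  Position 0: 'e' from first, 'g' from second => "eg"
  Position 1: 'a' from first, 'i' from second => "ai"
  Position 2: 'a' from first, 'h' from second => "ah"
  Position 3: 'c' from first, 'j' from second => "cj"
Result: egaiahcj

egaiahcj


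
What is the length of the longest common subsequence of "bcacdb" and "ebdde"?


LCS of "bcacdb" and "ebdde"
DP table:
           e    b    d    d    e
      0    0    0    0    0    0
  b   0    0    1    1    1    1
  c   0    0    1    1    1    1
  a   0    0    1    1    1    1
  c   0    0    1    1    1    1
  d   0    0    1    2    2    2
  b   0    0    1    2    2    2
LCS length = dp[6][5] = 2

2


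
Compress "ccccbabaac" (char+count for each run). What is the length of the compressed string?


Input: ccccbabaac
Runs:
  'c' x 4 => "c4"
  'b' x 1 => "b1"
  'a' x 1 => "a1"
  'b' x 1 => "b1"
  'a' x 2 => "a2"
  'c' x 1 => "c1"
Compressed: "c4b1a1b1a2c1"
Compressed length: 12

12


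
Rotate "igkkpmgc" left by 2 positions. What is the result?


Input: "igkkpmgc", rotate left by 2
First 2 characters: "ig"
Remaining characters: "kkpmgc"
Concatenate remaining + first: "kkpmgc" + "ig" = "kkpmgcig"

kkpmgcig


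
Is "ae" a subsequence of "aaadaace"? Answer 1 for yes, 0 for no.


Check if "ae" is a subsequence of "aaadaace"
Greedy scan:
  Position 0 ('a'): matches sub[0] = 'a'
  Position 1 ('a'): no match needed
  Position 2 ('a'): no match needed
  Position 3 ('d'): no match needed
  Position 4 ('a'): no match needed
  Position 5 ('a'): no match needed
  Position 6 ('c'): no match needed
  Position 7 ('e'): matches sub[1] = 'e'
All 2 characters matched => is a subsequence

1


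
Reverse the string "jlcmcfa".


Input: jlcmcfa
Reading characters right to left:
  Position 6: 'a'
  Position 5: 'f'
  Position 4: 'c'
  Position 3: 'm'
  Position 2: 'c'
  Position 1: 'l'
  Position 0: 'j'
Reversed: afcmclj

afcmclj


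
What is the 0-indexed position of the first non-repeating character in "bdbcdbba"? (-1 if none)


Input: bdbcdbba
Character frequencies:
  'a': 1
  'b': 4
  'c': 1
  'd': 2
Scanning left to right for freq == 1:
  Position 0 ('b'): freq=4, skip
  Position 1 ('d'): freq=2, skip
  Position 2 ('b'): freq=4, skip
  Position 3 ('c'): unique! => answer = 3

3


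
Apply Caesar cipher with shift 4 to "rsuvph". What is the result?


Caesar cipher: shift "rsuvph" by 4
  'r' (pos 17) + 4 = pos 21 = 'v'
  's' (pos 18) + 4 = pos 22 = 'w'
  'u' (pos 20) + 4 = pos 24 = 'y'
  'v' (pos 21) + 4 = pos 25 = 'z'
  'p' (pos 15) + 4 = pos 19 = 't'
  'h' (pos 7) + 4 = pos 11 = 'l'
Result: vwyztl

vwyztl


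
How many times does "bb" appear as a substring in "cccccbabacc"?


Searching for "bb" in "cccccbabacc"
Scanning each position:
  Position 0: "cc" => no
  Position 1: "cc" => no
  Position 2: "cc" => no
  Position 3: "cc" => no
  Position 4: "cb" => no
  Position 5: "ba" => no
  Position 6: "ab" => no
  Position 7: "ba" => no
  Position 8: "ac" => no
  Position 9: "cc" => no
Total occurrences: 0

0


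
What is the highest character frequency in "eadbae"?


Input: eadbae
Character counts:
  'a': 2
  'b': 1
  'd': 1
  'e': 2
Maximum frequency: 2

2


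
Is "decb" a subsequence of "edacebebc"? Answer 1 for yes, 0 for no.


Check if "decb" is a subsequence of "edacebebc"
Greedy scan:
  Position 0 ('e'): no match needed
  Position 1 ('d'): matches sub[0] = 'd'
  Position 2 ('a'): no match needed
  Position 3 ('c'): no match needed
  Position 4 ('e'): matches sub[1] = 'e'
  Position 5 ('b'): no match needed
  Position 6 ('e'): no match needed
  Position 7 ('b'): no match needed
  Position 8 ('c'): matches sub[2] = 'c'
Only matched 3/4 characters => not a subsequence

0


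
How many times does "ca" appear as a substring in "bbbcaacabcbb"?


Searching for "ca" in "bbbcaacabcbb"
Scanning each position:
  Position 0: "bb" => no
  Position 1: "bb" => no
  Position 2: "bc" => no
  Position 3: "ca" => MATCH
  Position 4: "aa" => no
  Position 5: "ac" => no
  Position 6: "ca" => MATCH
  Position 7: "ab" => no
  Position 8: "bc" => no
  Position 9: "cb" => no
  Position 10: "bb" => no
Total occurrences: 2

2


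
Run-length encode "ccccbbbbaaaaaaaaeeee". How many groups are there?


Input: ccccbbbbaaaaaaaaeeee
Scanning for consecutive runs:
  Group 1: 'c' x 4 (positions 0-3)
  Group 2: 'b' x 4 (positions 4-7)
  Group 3: 'a' x 8 (positions 8-15)
  Group 4: 'e' x 4 (positions 16-19)
Total groups: 4

4


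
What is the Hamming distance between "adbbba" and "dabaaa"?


Comparing "adbbba" and "dabaaa" position by position:
  Position 0: 'a' vs 'd' => differ
  Position 1: 'd' vs 'a' => differ
  Position 2: 'b' vs 'b' => same
  Position 3: 'b' vs 'a' => differ
  Position 4: 'b' vs 'a' => differ
  Position 5: 'a' vs 'a' => same
Total differences (Hamming distance): 4

4


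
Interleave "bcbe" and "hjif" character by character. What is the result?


Interleaving "bcbe" and "hjif":
  Position 0: 'b' from first, 'h' from second => "bh"
  Position 1: 'c' from first, 'j' from second => "cj"
  Position 2: 'b' from first, 'i' from second => "bi"
  Position 3: 'e' from first, 'f' from second => "ef"
Result: bhcjbief

bhcjbief


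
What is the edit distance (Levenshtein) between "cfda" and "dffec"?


Computing edit distance: "cfda" -> "dffec"
DP table:
           d    f    f    e    c
      0    1    2    3    4    5
  c   1    1    2    3    4    4
  f   2    2    1    2    3    4
  d   3    2    2    2    3    4
  a   4    3    3    3    3    4
Edit distance = dp[4][5] = 4

4


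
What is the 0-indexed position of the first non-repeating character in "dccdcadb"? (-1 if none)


Input: dccdcadb
Character frequencies:
  'a': 1
  'b': 1
  'c': 3
  'd': 3
Scanning left to right for freq == 1:
  Position 0 ('d'): freq=3, skip
  Position 1 ('c'): freq=3, skip
  Position 2 ('c'): freq=3, skip
  Position 3 ('d'): freq=3, skip
  Position 4 ('c'): freq=3, skip
  Position 5 ('a'): unique! => answer = 5

5


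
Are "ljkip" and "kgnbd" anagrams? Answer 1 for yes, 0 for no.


Strings: "ljkip", "kgnbd"
Sorted first:  ijklp
Sorted second: bdgkn
Differ at position 0: 'i' vs 'b' => not anagrams

0


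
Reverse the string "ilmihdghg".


Input: ilmihdghg
Reading characters right to left:
  Position 8: 'g'
  Position 7: 'h'
  Position 6: 'g'
  Position 5: 'd'
  Position 4: 'h'
  Position 3: 'i'
  Position 2: 'm'
  Position 1: 'l'
  Position 0: 'i'
Reversed: ghgdhimli

ghgdhimli


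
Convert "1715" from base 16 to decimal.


Input: "1715" in base 16
Positional expansion:
  Digit '1' (value 1) x 16^3 = 4096
  Digit '7' (value 7) x 16^2 = 1792
  Digit '1' (value 1) x 16^1 = 16
  Digit '5' (value 5) x 16^0 = 5
Sum = 5909

5909


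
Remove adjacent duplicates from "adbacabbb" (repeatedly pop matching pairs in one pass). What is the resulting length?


Input: adbacabbb
Stack-based adjacent duplicate removal:
  Read 'a': push. Stack: a
  Read 'd': push. Stack: ad
  Read 'b': push. Stack: adb
  Read 'a': push. Stack: adba
  Read 'c': push. Stack: adbac
  Read 'a': push. Stack: adbaca
  Read 'b': push. Stack: adbacab
  Read 'b': matches stack top 'b' => pop. Stack: adbaca
  Read 'b': push. Stack: adbacab
Final stack: "adbacab" (length 7)

7


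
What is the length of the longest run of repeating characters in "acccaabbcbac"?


Input: "acccaabbcbac"
Scanning for longest run:
  Position 1 ('c'): new char, reset run to 1
  Position 2 ('c'): continues run of 'c', length=2
  Position 3 ('c'): continues run of 'c', length=3
  Position 4 ('a'): new char, reset run to 1
  Position 5 ('a'): continues run of 'a', length=2
  Position 6 ('b'): new char, reset run to 1
  Position 7 ('b'): continues run of 'b', length=2
  Position 8 ('c'): new char, reset run to 1
  Position 9 ('b'): new char, reset run to 1
  Position 10 ('a'): new char, reset run to 1
  Position 11 ('c'): new char, reset run to 1
Longest run: 'c' with length 3

3


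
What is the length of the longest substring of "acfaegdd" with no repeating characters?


Input: "acfaegdd"
Sliding window (track last position of each char):
  Position 0 ('a'): window [0,0] length 1 -- new best
  Position 1 ('c'): window [0,1] length 2 -- new best
  Position 2 ('f'): window [0,2] length 3 -- new best
  Position 3 ('a'): repeat (last at 0), move window start to 1
  Position 3 ('a'): window [1,3] length 3
  Position 4 ('e'): window [1,4] length 4 -- new best
  Position 5 ('g'): window [1,5] length 5 -- new best
  Position 6 ('d'): window [1,6] length 6 -- new best
  Position 7 ('d'): repeat (last at 6), move window start to 7
  Position 7 ('d'): window [7,7] length 1
Longest substring with no repeats: "cfaegd" with length 6

6


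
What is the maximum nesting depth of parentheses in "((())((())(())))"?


Input: "((())((())(())))"
Tracking depth:
  Position 0 '(': depth becomes 1
  Position 1 '(': depth becomes 2
  Position 2 '(': depth becomes 3
  Position 3 ')': depth becomes 2
  Position 4 ')': depth becomes 1
  Position 5 '(': depth becomes 2
  Position 6 '(': depth becomes 3
  Position 7 '(': depth becomes 4
  Position 8 ')': depth becomes 3
  Position 9 ')': depth becomes 2
  Position 10 '(': depth becomes 3
  Position 11 '(': depth becomes 4
  Position 12 ')': depth becomes 3
  Position 13 ')': depth becomes 2
  Position 14 ')': depth becomes 1
  Position 15 ')': depth becomes 0
Maximum depth reached: 4

4


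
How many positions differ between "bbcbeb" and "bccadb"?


Comparing "bbcbeb" and "bccadb" position by position:
  Position 0: 'b' vs 'b' => same
  Position 1: 'b' vs 'c' => DIFFER
  Position 2: 'c' vs 'c' => same
  Position 3: 'b' vs 'a' => DIFFER
  Position 4: 'e' vs 'd' => DIFFER
  Position 5: 'b' vs 'b' => same
Positions that differ: 3

3


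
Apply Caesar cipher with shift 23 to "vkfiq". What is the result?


Caesar cipher: shift "vkfiq" by 23
  'v' (pos 21) + 23 = pos 18 = 's'
  'k' (pos 10) + 23 = pos 7 = 'h'
  'f' (pos 5) + 23 = pos 2 = 'c'
  'i' (pos 8) + 23 = pos 5 = 'f'
  'q' (pos 16) + 23 = pos 13 = 'n'
Result: shcfn

shcfn


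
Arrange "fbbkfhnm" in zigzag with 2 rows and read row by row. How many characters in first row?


Zigzag "fbbkfhnm" into 2 rows:
Placing characters:
  'f' => row 0
  'b' => row 1
  'b' => row 0
  'k' => row 1
  'f' => row 0
  'h' => row 1
  'n' => row 0
  'm' => row 1
Rows:
  Row 0: "fbfn"
  Row 1: "bkhm"
First row length: 4

4


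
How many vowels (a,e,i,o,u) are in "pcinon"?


Input: pcinon
Checking each character:
  'p' at position 0: consonant
  'c' at position 1: consonant
  'i' at position 2: vowel (running total: 1)
  'n' at position 3: consonant
  'o' at position 4: vowel (running total: 2)
  'n' at position 5: consonant
Total vowels: 2

2


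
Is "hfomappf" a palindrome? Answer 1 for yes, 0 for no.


Input: hfomappf
Reversed: fppamofh
  Compare pos 0 ('h') with pos 7 ('f'): MISMATCH
  Compare pos 1 ('f') with pos 6 ('p'): MISMATCH
  Compare pos 2 ('o') with pos 5 ('p'): MISMATCH
  Compare pos 3 ('m') with pos 4 ('a'): MISMATCH
Result: not a palindrome

0


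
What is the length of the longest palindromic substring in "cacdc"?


Input: "cacdc"
Checking substrings for palindromes:
  [0:3] "cac" (len 3) => palindrome
  [2:5] "cdc" (len 3) => palindrome
Longest palindromic substring: "cac" with length 3

3


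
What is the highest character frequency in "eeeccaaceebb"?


Input: eeeccaaceebb
Character counts:
  'a': 2
  'b': 2
  'c': 3
  'e': 5
Maximum frequency: 5

5


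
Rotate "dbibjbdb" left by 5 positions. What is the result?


Input: "dbibjbdb", rotate left by 5
First 5 characters: "dbibj"
Remaining characters: "bdb"
Concatenate remaining + first: "bdb" + "dbibj" = "bdbdbibj"

bdbdbibj


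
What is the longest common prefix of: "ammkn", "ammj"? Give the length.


Words: ammkn, ammj
  Position 0: all 'a' => match
  Position 1: all 'm' => match
  Position 2: all 'm' => match
  Position 3: ('k', 'j') => mismatch, stop
LCP = "amm" (length 3)

3


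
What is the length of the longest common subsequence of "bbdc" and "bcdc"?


LCS of "bbdc" and "bcdc"
DP table:
           b    c    d    c
      0    0    0    0    0
  b   0    1    1    1    1
  b   0    1    1    1    1
  d   0    1    1    2    2
  c   0    1    2    2    3
LCS length = dp[4][4] = 3

3


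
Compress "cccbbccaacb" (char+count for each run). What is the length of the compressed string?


Input: cccbbccaacb
Runs:
  'c' x 3 => "c3"
  'b' x 2 => "b2"
  'c' x 2 => "c2"
  'a' x 2 => "a2"
  'c' x 1 => "c1"
  'b' x 1 => "b1"
Compressed: "c3b2c2a2c1b1"
Compressed length: 12

12


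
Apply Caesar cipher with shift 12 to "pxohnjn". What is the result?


Caesar cipher: shift "pxohnjn" by 12
  'p' (pos 15) + 12 = pos 1 = 'b'
  'x' (pos 23) + 12 = pos 9 = 'j'
  'o' (pos 14) + 12 = pos 0 = 'a'
  'h' (pos 7) + 12 = pos 19 = 't'
  'n' (pos 13) + 12 = pos 25 = 'z'
  'j' (pos 9) + 12 = pos 21 = 'v'
  'n' (pos 13) + 12 = pos 25 = 'z'
Result: bjatzvz

bjatzvz


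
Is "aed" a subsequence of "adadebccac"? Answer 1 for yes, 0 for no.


Check if "aed" is a subsequence of "adadebccac"
Greedy scan:
  Position 0 ('a'): matches sub[0] = 'a'
  Position 1 ('d'): no match needed
  Position 2 ('a'): no match needed
  Position 3 ('d'): no match needed
  Position 4 ('e'): matches sub[1] = 'e'
  Position 5 ('b'): no match needed
  Position 6 ('c'): no match needed
  Position 7 ('c'): no match needed
  Position 8 ('a'): no match needed
  Position 9 ('c'): no match needed
Only matched 2/3 characters => not a subsequence

0


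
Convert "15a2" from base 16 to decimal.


Input: "15a2" in base 16
Positional expansion:
  Digit '1' (value 1) x 16^3 = 4096
  Digit '5' (value 5) x 16^2 = 1280
  Digit 'a' (value 10) x 16^1 = 160
  Digit '2' (value 2) x 16^0 = 2
Sum = 5538

5538


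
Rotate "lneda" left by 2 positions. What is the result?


Input: "lneda", rotate left by 2
First 2 characters: "ln"
Remaining characters: "eda"
Concatenate remaining + first: "eda" + "ln" = "edaln"

edaln


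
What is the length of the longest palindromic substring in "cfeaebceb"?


Input: "cfeaebceb"
Checking substrings for palindromes:
  [2:5] "eae" (len 3) => palindrome
Longest palindromic substring: "eae" with length 3

3


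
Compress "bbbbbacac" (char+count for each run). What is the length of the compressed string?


Input: bbbbbacac
Runs:
  'b' x 5 => "b5"
  'a' x 1 => "a1"
  'c' x 1 => "c1"
  'a' x 1 => "a1"
  'c' x 1 => "c1"
Compressed: "b5a1c1a1c1"
Compressed length: 10

10


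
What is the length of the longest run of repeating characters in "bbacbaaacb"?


Input: "bbacbaaacb"
Scanning for longest run:
  Position 1 ('b'): continues run of 'b', length=2
  Position 2 ('a'): new char, reset run to 1
  Position 3 ('c'): new char, reset run to 1
  Position 4 ('b'): new char, reset run to 1
  Position 5 ('a'): new char, reset run to 1
  Position 6 ('a'): continues run of 'a', length=2
  Position 7 ('a'): continues run of 'a', length=3
  Position 8 ('c'): new char, reset run to 1
  Position 9 ('b'): new char, reset run to 1
Longest run: 'a' with length 3

3


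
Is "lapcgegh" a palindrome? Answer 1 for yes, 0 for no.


Input: lapcgegh
Reversed: hgegcpal
  Compare pos 0 ('l') with pos 7 ('h'): MISMATCH
  Compare pos 1 ('a') with pos 6 ('g'): MISMATCH
  Compare pos 2 ('p') with pos 5 ('e'): MISMATCH
  Compare pos 3 ('c') with pos 4 ('g'): MISMATCH
Result: not a palindrome

0


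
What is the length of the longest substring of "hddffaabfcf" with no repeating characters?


Input: "hddffaabfcf"
Sliding window (track last position of each char):
  Position 0 ('h'): window [0,0] length 1 -- new best
  Position 1 ('d'): window [0,1] length 2 -- new best
  Position 2 ('d'): repeat (last at 1), move window start to 2
  Position 2 ('d'): window [2,2] length 1
  Position 3 ('f'): window [2,3] length 2
  Position 4 ('f'): repeat (last at 3), move window start to 4
  Position 4 ('f'): window [4,4] length 1
  Position 5 ('a'): window [4,5] length 2
  Position 6 ('a'): repeat (last at 5), move window start to 6
  Position 6 ('a'): window [6,6] length 1
  Position 7 ('b'): window [6,7] length 2
  Position 8 ('f'): window [6,8] length 3 -- new best
  Position 9 ('c'): window [6,9] length 4 -- new best
  Position 10 ('f'): repeat (last at 8), move window start to 9
  Position 10 ('f'): window [9,10] length 2
Longest substring with no repeats: "abfc" with length 4

4


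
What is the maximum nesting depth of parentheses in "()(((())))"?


Input: "()(((())))"
Tracking depth:
  Position 0 '(': depth becomes 1
  Position 1 ')': depth becomes 0
  Position 2 '(': depth becomes 1
  Position 3 '(': depth becomes 2
  Position 4 '(': depth becomes 3
  Position 5 '(': depth becomes 4
  Position 6 ')': depth becomes 3
  Position 7 ')': depth becomes 2
  Position 8 ')': depth becomes 1
  Position 9 ')': depth becomes 0
Maximum depth reached: 4

4


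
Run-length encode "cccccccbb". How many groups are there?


Input: cccccccbb
Scanning for consecutive runs:
  Group 1: 'c' x 7 (positions 0-6)
  Group 2: 'b' x 2 (positions 7-8)
Total groups: 2

2


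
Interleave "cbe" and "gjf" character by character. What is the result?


Interleaving "cbe" and "gjf":
  Position 0: 'c' from first, 'g' from second => "cg"
  Position 1: 'b' from first, 'j' from second => "bj"
  Position 2: 'e' from first, 'f' from second => "ef"
Result: cgbjef

cgbjef


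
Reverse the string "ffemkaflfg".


Input: ffemkaflfg
Reading characters right to left:
  Position 9: 'g'
  Position 8: 'f'
  Position 7: 'l'
  Position 6: 'f'
  Position 5: 'a'
  Position 4: 'k'
  Position 3: 'm'
  Position 2: 'e'
  Position 1: 'f'
  Position 0: 'f'
Reversed: gflfakmeff

gflfakmeff


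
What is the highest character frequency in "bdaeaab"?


Input: bdaeaab
Character counts:
  'a': 3
  'b': 2
  'd': 1
  'e': 1
Maximum frequency: 3

3


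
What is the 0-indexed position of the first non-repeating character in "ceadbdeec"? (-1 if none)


Input: ceadbdeec
Character frequencies:
  'a': 1
  'b': 1
  'c': 2
  'd': 2
  'e': 3
Scanning left to right for freq == 1:
  Position 0 ('c'): freq=2, skip
  Position 1 ('e'): freq=3, skip
  Position 2 ('a'): unique! => answer = 2

2


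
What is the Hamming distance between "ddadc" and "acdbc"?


Comparing "ddadc" and "acdbc" position by position:
  Position 0: 'd' vs 'a' => differ
  Position 1: 'd' vs 'c' => differ
  Position 2: 'a' vs 'd' => differ
  Position 3: 'd' vs 'b' => differ
  Position 4: 'c' vs 'c' => same
Total differences (Hamming distance): 4

4


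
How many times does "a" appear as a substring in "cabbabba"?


Searching for "a" in "cabbabba"
Scanning each position:
  Position 0: "c" => no
  Position 1: "a" => MATCH
  Position 2: "b" => no
  Position 3: "b" => no
  Position 4: "a" => MATCH
  Position 5: "b" => no
  Position 6: "b" => no
  Position 7: "a" => MATCH
Total occurrences: 3

3


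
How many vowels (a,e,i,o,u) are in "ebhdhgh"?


Input: ebhdhgh
Checking each character:
  'e' at position 0: vowel (running total: 1)
  'b' at position 1: consonant
  'h' at position 2: consonant
  'd' at position 3: consonant
  'h' at position 4: consonant
  'g' at position 5: consonant
  'h' at position 6: consonant
Total vowels: 1

1


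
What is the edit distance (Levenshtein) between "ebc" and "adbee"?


Computing edit distance: "ebc" -> "adbee"
DP table:
           a    d    b    e    e
      0    1    2    3    4    5
  e   1    1    2    3    3    4
  b   2    2    2    2    3    4
  c   3    3    3    3    3    4
Edit distance = dp[3][5] = 4

4


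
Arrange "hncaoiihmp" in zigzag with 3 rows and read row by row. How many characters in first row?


Zigzag "hncaoiihmp" into 3 rows:
Placing characters:
  'h' => row 0
  'n' => row 1
  'c' => row 2
  'a' => row 1
  'o' => row 0
  'i' => row 1
  'i' => row 2
  'h' => row 1
  'm' => row 0
  'p' => row 1
Rows:
  Row 0: "hom"
  Row 1: "naihp"
  Row 2: "ci"
First row length: 3

3


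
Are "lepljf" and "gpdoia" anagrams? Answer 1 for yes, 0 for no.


Strings: "lepljf", "gpdoia"
Sorted first:  efjllp
Sorted second: adgiop
Differ at position 0: 'e' vs 'a' => not anagrams

0


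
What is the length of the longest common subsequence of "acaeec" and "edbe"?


LCS of "acaeec" and "edbe"
DP table:
           e    d    b    e
      0    0    0    0    0
  a   0    0    0    0    0
  c   0    0    0    0    0
  a   0    0    0    0    0
  e   0    1    1    1    1
  e   0    1    1    1    2
  c   0    1    1    1    2
LCS length = dp[6][4] = 2

2


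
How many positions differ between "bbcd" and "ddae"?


Comparing "bbcd" and "ddae" position by position:
  Position 0: 'b' vs 'd' => DIFFER
  Position 1: 'b' vs 'd' => DIFFER
  Position 2: 'c' vs 'a' => DIFFER
  Position 3: 'd' vs 'e' => DIFFER
Positions that differ: 4

4


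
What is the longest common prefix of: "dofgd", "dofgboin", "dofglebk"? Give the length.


Words: dofgd, dofgboin, dofglebk
  Position 0: all 'd' => match
  Position 1: all 'o' => match
  Position 2: all 'f' => match
  Position 3: all 'g' => match
  Position 4: ('d', 'b', 'l') => mismatch, stop
LCP = "dofg" (length 4)

4


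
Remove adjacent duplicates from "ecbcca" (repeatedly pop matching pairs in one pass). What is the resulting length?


Input: ecbcca
Stack-based adjacent duplicate removal:
  Read 'e': push. Stack: e
  Read 'c': push. Stack: ec
  Read 'b': push. Stack: ecb
  Read 'c': push. Stack: ecbc
  Read 'c': matches stack top 'c' => pop. Stack: ecb
  Read 'a': push. Stack: ecba
Final stack: "ecba" (length 4)

4


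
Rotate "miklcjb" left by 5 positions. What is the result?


Input: "miklcjb", rotate left by 5
First 5 characters: "miklc"
Remaining characters: "jb"
Concatenate remaining + first: "jb" + "miklc" = "jbmiklc"

jbmiklc


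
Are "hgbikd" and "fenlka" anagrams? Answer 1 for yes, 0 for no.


Strings: "hgbikd", "fenlka"
Sorted first:  bdghik
Sorted second: aefkln
Differ at position 0: 'b' vs 'a' => not anagrams

0


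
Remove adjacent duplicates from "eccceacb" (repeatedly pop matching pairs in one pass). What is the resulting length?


Input: eccceacb
Stack-based adjacent duplicate removal:
  Read 'e': push. Stack: e
  Read 'c': push. Stack: ec
  Read 'c': matches stack top 'c' => pop. Stack: e
  Read 'c': push. Stack: ec
  Read 'e': push. Stack: ece
  Read 'a': push. Stack: ecea
  Read 'c': push. Stack: eceac
  Read 'b': push. Stack: eceacb
Final stack: "eceacb" (length 6)

6


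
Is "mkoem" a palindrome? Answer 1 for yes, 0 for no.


Input: mkoem
Reversed: meokm
  Compare pos 0 ('m') with pos 4 ('m'): match
  Compare pos 1 ('k') with pos 3 ('e'): MISMATCH
Result: not a palindrome

0


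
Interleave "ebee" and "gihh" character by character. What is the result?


Interleaving "ebee" and "gihh":
  Position 0: 'e' from first, 'g' from second => "eg"
  Position 1: 'b' from first, 'i' from second => "bi"
  Position 2: 'e' from first, 'h' from second => "eh"
  Position 3: 'e' from first, 'h' from second => "eh"
Result: egbieheh

egbieheh


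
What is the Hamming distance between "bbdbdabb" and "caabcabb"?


Comparing "bbdbdabb" and "caabcabb" position by position:
  Position 0: 'b' vs 'c' => differ
  Position 1: 'b' vs 'a' => differ
  Position 2: 'd' vs 'a' => differ
  Position 3: 'b' vs 'b' => same
  Position 4: 'd' vs 'c' => differ
  Position 5: 'a' vs 'a' => same
  Position 6: 'b' vs 'b' => same
  Position 7: 'b' vs 'b' => same
Total differences (Hamming distance): 4

4


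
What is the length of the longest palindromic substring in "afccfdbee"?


Input: "afccfdbee"
Checking substrings for palindromes:
  [1:5] "fccf" (len 4) => palindrome
  [2:4] "cc" (len 2) => palindrome
  [7:9] "ee" (len 2) => palindrome
Longest palindromic substring: "fccf" with length 4

4


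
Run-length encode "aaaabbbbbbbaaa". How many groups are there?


Input: aaaabbbbbbbaaa
Scanning for consecutive runs:
  Group 1: 'a' x 4 (positions 0-3)
  Group 2: 'b' x 7 (positions 4-10)
  Group 3: 'a' x 3 (positions 11-13)
Total groups: 3

3


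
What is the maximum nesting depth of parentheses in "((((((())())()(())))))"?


Input: "((((((())())()(())))))"
Tracking depth:
  Position 0 '(': depth becomes 1
  Position 1 '(': depth becomes 2
  Position 2 '(': depth becomes 3
  Position 3 '(': depth becomes 4
  Position 4 '(': depth becomes 5
  Position 5 '(': depth becomes 6
  Position 6 '(': depth becomes 7
  Position 7 ')': depth becomes 6
  Position 8 ')': depth becomes 5
  Position 9 '(': depth becomes 6
  Position 10 ')': depth becomes 5
  Position 11 ')': depth becomes 4
  Position 12 '(': depth becomes 5
  Position 13 ')': depth becomes 4
  Position 14 '(': depth becomes 5
  Position 15 '(': depth becomes 6
  Position 16 ')': depth becomes 5
  Position 17 ')': depth becomes 4
  Position 18 ')': depth becomes 3
  Position 19 ')': depth becomes 2
  Position 20 ')': depth becomes 1
  Position 21 ')': depth becomes 0
Maximum depth reached: 7

7


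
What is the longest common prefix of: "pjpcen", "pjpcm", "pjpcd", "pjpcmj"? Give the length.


Words: pjpcen, pjpcm, pjpcd, pjpcmj
  Position 0: all 'p' => match
  Position 1: all 'j' => match
  Position 2: all 'p' => match
  Position 3: all 'c' => match
  Position 4: ('e', 'm', 'd', 'm') => mismatch, stop
LCP = "pjpc" (length 4)

4


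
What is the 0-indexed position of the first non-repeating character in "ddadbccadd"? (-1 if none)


Input: ddadbccadd
Character frequencies:
  'a': 2
  'b': 1
  'c': 2
  'd': 5
Scanning left to right for freq == 1:
  Position 0 ('d'): freq=5, skip
  Position 1 ('d'): freq=5, skip
  Position 2 ('a'): freq=2, skip
  Position 3 ('d'): freq=5, skip
  Position 4 ('b'): unique! => answer = 4

4


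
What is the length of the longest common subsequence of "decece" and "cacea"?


LCS of "decece" and "cacea"
DP table:
           c    a    c    e    a
      0    0    0    0    0    0
  d   0    0    0    0    0    0
  e   0    0    0    0    1    1
  c   0    1    1    1    1    1
  e   0    1    1    1    2    2
  c   0    1    1    2    2    2
  e   0    1    1    2    3    3
LCS length = dp[6][5] = 3

3


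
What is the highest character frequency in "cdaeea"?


Input: cdaeea
Character counts:
  'a': 2
  'c': 1
  'd': 1
  'e': 2
Maximum frequency: 2

2


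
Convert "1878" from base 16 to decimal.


Input: "1878" in base 16
Positional expansion:
  Digit '1' (value 1) x 16^3 = 4096
  Digit '8' (value 8) x 16^2 = 2048
  Digit '7' (value 7) x 16^1 = 112
  Digit '8' (value 8) x 16^0 = 8
Sum = 6264

6264
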